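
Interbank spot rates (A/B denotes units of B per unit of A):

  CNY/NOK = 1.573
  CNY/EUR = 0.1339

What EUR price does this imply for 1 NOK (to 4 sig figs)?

NOK/EUR = 0.08512

1 NOK ÷ 1.573 = 0.635728 CNY
0.635728 CNY × 0.1339 = 0.085124 EUR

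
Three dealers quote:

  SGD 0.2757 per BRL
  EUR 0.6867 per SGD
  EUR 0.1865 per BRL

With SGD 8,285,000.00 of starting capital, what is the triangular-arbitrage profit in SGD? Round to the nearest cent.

Profitable loop is SGD → EUR → BRL → SGD:
SGD 8,285,000.00 × 0.6867 = EUR 5,689,309.50
EUR 5,689,309.50 ÷ 0.1865 = BRL 30,505,680.97
BRL 30,505,680.97 × 0.2757 = SGD 8,410,416.24
Profit = SGD 8,410,416.24 − SGD 8,285,000.00

Profit: SGD 125,416.24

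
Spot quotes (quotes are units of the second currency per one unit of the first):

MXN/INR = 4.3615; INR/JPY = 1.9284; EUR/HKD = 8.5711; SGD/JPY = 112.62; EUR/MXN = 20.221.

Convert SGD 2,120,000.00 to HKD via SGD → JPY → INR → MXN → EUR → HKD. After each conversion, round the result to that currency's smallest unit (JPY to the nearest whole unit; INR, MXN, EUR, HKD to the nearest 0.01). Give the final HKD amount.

SGD 2,120,000.00 × 112.62 = JPY 238,754,400
JPY 238,754,400 ÷ 1.9284 = INR 123,809,583.07
INR 123,809,583.07 ÷ 4.3615 = MXN 28,386,927.22
MXN 28,386,927.22 ÷ 20.221 = EUR 1,403,834.00
EUR 1,403,834.00 × 8.5711 = HKD 12,032,401.60

HKD 12,032,401.60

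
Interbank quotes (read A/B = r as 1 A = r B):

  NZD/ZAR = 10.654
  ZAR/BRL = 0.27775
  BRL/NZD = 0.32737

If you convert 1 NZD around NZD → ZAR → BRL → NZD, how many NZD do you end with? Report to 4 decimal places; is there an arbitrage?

Around NZD → ZAR → BRL → NZD: 1 × 10.654 × 0.27775 × 0.32737 = 0.968736
Product < 1; profitable direction is NZD → BRL → ZAR → NZD.

0.9687 (arbitrage exists)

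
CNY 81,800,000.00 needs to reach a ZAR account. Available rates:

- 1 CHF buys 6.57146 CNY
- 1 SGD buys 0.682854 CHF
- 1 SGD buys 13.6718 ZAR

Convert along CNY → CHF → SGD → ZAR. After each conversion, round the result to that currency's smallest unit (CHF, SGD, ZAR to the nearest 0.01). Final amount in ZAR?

CNY 81,800,000.00 ÷ 6.57146 = CHF 12,447,766.55
CHF 12,447,766.55 ÷ 0.682854 = SGD 18,229,030.73
SGD 18,229,030.73 × 13.6718 = ZAR 249,223,662.33

ZAR 249,223,662.33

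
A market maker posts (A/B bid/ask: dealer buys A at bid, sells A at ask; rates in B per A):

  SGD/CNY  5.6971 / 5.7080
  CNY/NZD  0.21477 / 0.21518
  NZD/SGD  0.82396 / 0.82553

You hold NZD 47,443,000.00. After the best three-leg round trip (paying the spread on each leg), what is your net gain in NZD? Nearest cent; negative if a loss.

Net profit: NZD 387,589.33

Best loop NZD → SGD → CNY → NZD:
NZD 47,443,000.00 × 0.82396 (sell NZD at bid) = SGD 39,091,134.28
SGD 39,091,134.28 × 5.6971 (sell SGD at bid) = CNY 222,706,101.11
CNY 222,706,101.11 × 0.21477 (sell CNY at bid) = NZD 47,830,589.33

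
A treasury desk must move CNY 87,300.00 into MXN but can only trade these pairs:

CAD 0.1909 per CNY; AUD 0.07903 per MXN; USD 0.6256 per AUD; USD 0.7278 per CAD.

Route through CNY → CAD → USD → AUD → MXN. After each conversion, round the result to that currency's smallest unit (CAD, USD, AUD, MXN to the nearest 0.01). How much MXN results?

MXN 245,325.95

CNY 87,300.00 × 0.1909 = CAD 16,665.57
CAD 16,665.57 × 0.7278 = USD 12,129.20
USD 12,129.20 ÷ 0.6256 = AUD 19,388.11
AUD 19,388.11 ÷ 0.07903 = MXN 245,325.95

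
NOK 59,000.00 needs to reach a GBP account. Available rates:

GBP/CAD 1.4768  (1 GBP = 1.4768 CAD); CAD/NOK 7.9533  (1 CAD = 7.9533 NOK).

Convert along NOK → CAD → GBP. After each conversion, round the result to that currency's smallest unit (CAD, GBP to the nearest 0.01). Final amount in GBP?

NOK 59,000.00 ÷ 7.9533 = CAD 7,418.30
CAD 7,418.30 ÷ 1.4768 = GBP 5,023.23

GBP 5,023.23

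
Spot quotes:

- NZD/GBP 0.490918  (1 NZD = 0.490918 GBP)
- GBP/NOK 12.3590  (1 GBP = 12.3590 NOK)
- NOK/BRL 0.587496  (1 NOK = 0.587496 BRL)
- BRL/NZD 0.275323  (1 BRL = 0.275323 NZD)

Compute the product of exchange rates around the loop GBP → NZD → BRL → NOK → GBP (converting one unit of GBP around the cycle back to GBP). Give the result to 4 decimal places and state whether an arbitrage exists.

Around GBP → NZD → BRL → NOK → GBP: 1 ÷ 0.490918 ÷ 0.275323 ÷ 0.587496 ÷ 12.3590 = 1.018967
Product > 1; profitable direction is GBP → NZD → BRL → NOK → GBP.

1.0190 (arbitrage exists)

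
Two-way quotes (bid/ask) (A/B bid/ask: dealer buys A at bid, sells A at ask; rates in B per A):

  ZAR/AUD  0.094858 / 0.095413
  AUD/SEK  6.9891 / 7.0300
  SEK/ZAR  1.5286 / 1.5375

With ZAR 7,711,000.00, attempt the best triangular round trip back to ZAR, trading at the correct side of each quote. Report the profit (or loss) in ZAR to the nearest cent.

Best loop ZAR → AUD → SEK → ZAR:
ZAR 7,711,000.00 × 0.094858 (sell ZAR at bid) = AUD 731,450.04
AUD 731,450.04 × 6.9891 (sell AUD at bid) = SEK 5,112,177.46
SEK 5,112,177.46 × 1.5286 (sell SEK at bid) = ZAR 7,814,474.47

Net profit: ZAR 103,474.47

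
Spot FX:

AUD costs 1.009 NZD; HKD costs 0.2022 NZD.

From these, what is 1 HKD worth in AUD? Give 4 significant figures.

1 HKD × 0.2022 = 0.2022 NZD
0.2022 NZD ÷ 1.009 = 0.200396 AUD

HKD/AUD = 0.2004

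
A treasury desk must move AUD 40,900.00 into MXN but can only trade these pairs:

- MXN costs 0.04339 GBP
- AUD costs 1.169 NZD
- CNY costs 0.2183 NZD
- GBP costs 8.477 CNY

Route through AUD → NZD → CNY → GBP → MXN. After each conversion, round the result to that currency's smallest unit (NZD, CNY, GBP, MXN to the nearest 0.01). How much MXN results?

MXN 595,459.55

AUD 40,900.00 × 1.169 = NZD 47,812.10
NZD 47,812.10 ÷ 0.2183 = CNY 219,020.16
CNY 219,020.16 ÷ 8.477 = GBP 25,836.99
GBP 25,836.99 ÷ 0.04339 = MXN 595,459.55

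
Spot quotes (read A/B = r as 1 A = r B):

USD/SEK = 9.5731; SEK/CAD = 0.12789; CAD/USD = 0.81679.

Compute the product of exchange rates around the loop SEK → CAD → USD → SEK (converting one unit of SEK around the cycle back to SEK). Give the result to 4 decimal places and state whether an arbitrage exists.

Around SEK → CAD → USD → SEK: 1 × 0.12789 × 0.81679 × 9.5731 = 0.999999
Product ≈ 1 (deviation 0.000%, within rounding noise).

1.0000 (no arbitrage)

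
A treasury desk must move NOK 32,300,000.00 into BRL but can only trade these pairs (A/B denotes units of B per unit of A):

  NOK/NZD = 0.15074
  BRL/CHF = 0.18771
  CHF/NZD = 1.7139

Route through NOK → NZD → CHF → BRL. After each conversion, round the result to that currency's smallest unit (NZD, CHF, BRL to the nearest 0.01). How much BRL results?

BRL 15,134,153.85

NOK 32,300,000.00 × 0.15074 = NZD 4,868,902.00
NZD 4,868,902.00 ÷ 1.7139 = CHF 2,840,832.02
CHF 2,840,832.02 ÷ 0.18771 = BRL 15,134,153.85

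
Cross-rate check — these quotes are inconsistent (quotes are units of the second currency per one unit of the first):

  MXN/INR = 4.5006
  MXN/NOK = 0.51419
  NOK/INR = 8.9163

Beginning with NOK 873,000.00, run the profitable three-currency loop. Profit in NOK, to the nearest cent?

Profitable loop is NOK → INR → MXN → NOK:
NOK 873,000.00 × 8.9163 = INR 7,783,929.90
INR 7,783,929.90 ÷ 4.5006 = MXN 1,729,531.60
MXN 1,729,531.60 × 0.51419 = NOK 889,307.85
Profit = NOK 889,307.85 − NOK 873,000.00

Profit: NOK 16,307.85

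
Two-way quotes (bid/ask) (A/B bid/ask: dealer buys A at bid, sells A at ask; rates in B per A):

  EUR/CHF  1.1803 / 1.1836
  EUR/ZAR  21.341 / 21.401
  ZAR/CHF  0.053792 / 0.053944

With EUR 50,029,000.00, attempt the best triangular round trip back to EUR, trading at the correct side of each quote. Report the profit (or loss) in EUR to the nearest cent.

Best loop EUR → CHF → ZAR → EUR:
EUR 50,029,000.00 × 1.1803 (sell EUR at bid) = CHF 59,049,228.70
CHF 59,049,228.70 ÷ 0.053944 (buy ZAR at ask) = ZAR 1,094,639,416.80
ZAR 1,094,639,416.80 ÷ 21.401 (buy EUR at ask) = EUR 51,148,984.48

Net profit: EUR 1,119,984.48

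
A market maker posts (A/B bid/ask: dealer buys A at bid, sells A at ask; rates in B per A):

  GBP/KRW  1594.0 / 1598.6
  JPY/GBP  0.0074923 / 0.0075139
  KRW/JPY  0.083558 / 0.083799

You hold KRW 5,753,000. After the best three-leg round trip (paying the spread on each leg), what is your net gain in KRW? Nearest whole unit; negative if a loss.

Best loop KRW → JPY → GBP → KRW:
KRW 5,753,000 × 0.083558 (sell KRW at bid) = JPY 480,709
JPY 480,709 × 0.0074923 (sell JPY at bid) = GBP 3,601.62
GBP 3,601.62 × 1594.0 (sell GBP at bid) = KRW 5,740,978

Net result: KRW -12,022 (no profitable arbitrage after spreads)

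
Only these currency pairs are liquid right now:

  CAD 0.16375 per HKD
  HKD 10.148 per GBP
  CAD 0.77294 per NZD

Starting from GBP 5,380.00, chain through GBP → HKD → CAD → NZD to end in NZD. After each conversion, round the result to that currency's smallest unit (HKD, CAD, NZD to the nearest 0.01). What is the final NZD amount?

GBP 5,380.00 × 10.148 = HKD 54,596.24
HKD 54,596.24 × 0.16375 = CAD 8,940.13
CAD 8,940.13 ÷ 0.77294 = NZD 11,566.40

NZD 11,566.40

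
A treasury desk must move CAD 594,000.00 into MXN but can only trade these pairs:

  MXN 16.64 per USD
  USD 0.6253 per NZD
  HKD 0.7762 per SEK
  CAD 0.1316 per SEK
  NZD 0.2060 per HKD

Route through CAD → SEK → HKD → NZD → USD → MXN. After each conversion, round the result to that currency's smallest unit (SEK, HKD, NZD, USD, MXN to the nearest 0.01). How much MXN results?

CAD 594,000.00 ÷ 0.1316 = SEK 4,513,677.81
SEK 4,513,677.81 × 0.7762 = HKD 3,503,516.72
HKD 3,503,516.72 × 0.2060 = NZD 721,724.44
NZD 721,724.44 × 0.6253 = USD 451,294.29
USD 451,294.29 × 16.64 = MXN 7,509,536.99

MXN 7,509,536.99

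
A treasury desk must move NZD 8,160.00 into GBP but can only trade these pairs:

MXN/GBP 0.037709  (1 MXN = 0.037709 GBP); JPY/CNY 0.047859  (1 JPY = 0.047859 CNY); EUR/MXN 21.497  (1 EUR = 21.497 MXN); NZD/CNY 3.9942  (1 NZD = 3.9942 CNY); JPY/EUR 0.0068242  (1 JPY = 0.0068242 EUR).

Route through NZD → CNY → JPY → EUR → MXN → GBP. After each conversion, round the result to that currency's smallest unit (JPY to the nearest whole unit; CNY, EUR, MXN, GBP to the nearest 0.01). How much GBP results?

GBP 3,767.31

NZD 8,160.00 × 3.9942 = CNY 32,592.67
CNY 32,592.67 ÷ 0.047859 = JPY 681,014
JPY 681,014 × 0.0068242 = EUR 4,647.38
EUR 4,647.38 × 21.497 = MXN 99,904.73
MXN 99,904.73 × 0.037709 = GBP 3,767.31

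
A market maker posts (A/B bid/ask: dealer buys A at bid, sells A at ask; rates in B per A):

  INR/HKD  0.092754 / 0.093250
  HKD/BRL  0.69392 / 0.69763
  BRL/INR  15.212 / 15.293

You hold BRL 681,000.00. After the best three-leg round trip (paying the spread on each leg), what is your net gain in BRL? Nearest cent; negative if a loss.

Best loop BRL → HKD → INR → BRL:
BRL 681,000.00 ÷ 0.69763 (buy HKD at ask) = HKD 976,162.15
HKD 976,162.15 ÷ 0.093250 (buy INR at ask) = INR 10,468,226.80
INR 10,468,226.80 ÷ 15.293 (buy BRL at ask) = BRL 684,511.00

Net profit: BRL 3,511.00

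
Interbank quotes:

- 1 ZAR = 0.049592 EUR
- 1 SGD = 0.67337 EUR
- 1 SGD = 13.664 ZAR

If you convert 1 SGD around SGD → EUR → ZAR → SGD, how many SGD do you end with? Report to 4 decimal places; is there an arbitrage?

0.9937 (arbitrage exists)

Around SGD → EUR → ZAR → SGD: 1 × 0.67337 ÷ 0.049592 ÷ 13.664 = 0.993721
Product < 1; profitable direction is SGD → ZAR → EUR → SGD.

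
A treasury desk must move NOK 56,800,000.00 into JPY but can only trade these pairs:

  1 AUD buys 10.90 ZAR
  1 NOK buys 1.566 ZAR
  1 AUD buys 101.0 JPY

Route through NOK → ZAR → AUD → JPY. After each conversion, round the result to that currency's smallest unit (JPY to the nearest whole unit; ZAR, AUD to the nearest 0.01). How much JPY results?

NOK 56,800,000.00 × 1.566 = ZAR 88,948,800.00
ZAR 88,948,800.00 ÷ 10.90 = AUD 8,160,440.37
AUD 8,160,440.37 × 101.0 = JPY 824,204,477

JPY 824,204,477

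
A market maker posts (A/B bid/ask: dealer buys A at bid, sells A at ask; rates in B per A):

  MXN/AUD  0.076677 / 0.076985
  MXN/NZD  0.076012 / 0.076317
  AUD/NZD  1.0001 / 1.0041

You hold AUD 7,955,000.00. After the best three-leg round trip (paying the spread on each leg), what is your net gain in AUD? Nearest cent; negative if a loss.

Best loop AUD → NZD → MXN → AUD:
AUD 7,955,000.00 × 1.0001 (sell AUD at bid) = NZD 7,955,795.50
NZD 7,955,795.50 ÷ 0.076317 (buy MXN at ask) = MXN 104,246,701.26
MXN 104,246,701.26 × 0.076677 (sell MXN at bid) = AUD 7,993,324.31

Net profit: AUD 38,324.31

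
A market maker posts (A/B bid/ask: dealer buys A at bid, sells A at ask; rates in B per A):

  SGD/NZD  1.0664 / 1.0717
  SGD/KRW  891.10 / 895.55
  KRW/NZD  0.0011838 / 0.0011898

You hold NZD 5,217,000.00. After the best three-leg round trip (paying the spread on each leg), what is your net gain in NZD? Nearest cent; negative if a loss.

Net profit: NZD 4,282.24

Best loop NZD → KRW → SGD → NZD:
NZD 5,217,000.00 ÷ 0.0011898 (buy KRW at ask) = KRW 4,384,770,550
KRW 4,384,770,550 ÷ 895.55 (buy SGD at ask) = SGD 4,896,176.15
SGD 4,896,176.15 × 1.0664 (sell SGD at bid) = NZD 5,221,282.24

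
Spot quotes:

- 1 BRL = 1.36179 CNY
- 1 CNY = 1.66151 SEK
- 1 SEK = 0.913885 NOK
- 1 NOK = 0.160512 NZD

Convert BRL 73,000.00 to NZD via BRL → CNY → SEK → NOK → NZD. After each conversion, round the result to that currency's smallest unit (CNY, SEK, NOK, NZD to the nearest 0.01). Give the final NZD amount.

BRL 73,000.00 × 1.36179 = CNY 99,410.67
CNY 99,410.67 × 1.66151 = SEK 165,171.82
SEK 165,171.82 × 0.913885 = NOK 150,948.05
NOK 150,948.05 × 0.160512 = NZD 24,228.97

NZD 24,228.97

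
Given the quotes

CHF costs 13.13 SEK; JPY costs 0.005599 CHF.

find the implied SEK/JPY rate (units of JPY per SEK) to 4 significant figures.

1 SEK ÷ 13.13 = 0.0761615 CHF
0.0761615 CHF ÷ 0.005599 = 13.6027 JPY

SEK/JPY = 13.60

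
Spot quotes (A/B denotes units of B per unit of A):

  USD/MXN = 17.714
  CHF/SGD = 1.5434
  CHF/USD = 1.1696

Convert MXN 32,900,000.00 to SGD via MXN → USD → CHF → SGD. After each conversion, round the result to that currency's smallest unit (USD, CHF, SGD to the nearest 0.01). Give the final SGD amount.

SGD 2,450,870.66

MXN 32,900,000.00 ÷ 17.714 = USD 1,857,288.02
USD 1,857,288.02 ÷ 1.1696 = CHF 1,587,968.55
CHF 1,587,968.55 × 1.5434 = SGD 2,450,870.66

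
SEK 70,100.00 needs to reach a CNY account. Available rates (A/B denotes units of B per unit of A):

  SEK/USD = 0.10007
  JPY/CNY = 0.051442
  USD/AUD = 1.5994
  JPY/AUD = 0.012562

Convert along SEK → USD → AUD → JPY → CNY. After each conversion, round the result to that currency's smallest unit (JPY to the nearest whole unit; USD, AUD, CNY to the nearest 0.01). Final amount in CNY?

SEK 70,100.00 × 0.10007 = USD 7,014.91
USD 7,014.91 × 1.5994 = AUD 11,219.65
AUD 11,219.65 ÷ 0.012562 = JPY 893,142
JPY 893,142 × 0.051442 = CNY 45,945.01

CNY 45,945.01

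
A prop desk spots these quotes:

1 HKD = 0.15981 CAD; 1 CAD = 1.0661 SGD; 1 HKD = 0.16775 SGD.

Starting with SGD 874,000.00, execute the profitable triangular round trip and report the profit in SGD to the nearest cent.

Profit: SGD 13,668.48

Profitable loop is SGD → HKD → CAD → SGD:
SGD 874,000.00 ÷ 0.16775 = HKD 5,210,134.13
HKD 5,210,134.13 × 0.15981 = CAD 832,631.54
CAD 832,631.54 × 1.0661 = SGD 887,668.48
Profit = SGD 887,668.48 − SGD 874,000.00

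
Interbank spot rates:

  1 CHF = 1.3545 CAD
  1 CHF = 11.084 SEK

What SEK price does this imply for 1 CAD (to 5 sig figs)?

CAD/SEK = 8.1831

1 CAD ÷ 1.3545 = 0.73828 CHF
0.73828 CHF × 11.084 = 8.18309 SEK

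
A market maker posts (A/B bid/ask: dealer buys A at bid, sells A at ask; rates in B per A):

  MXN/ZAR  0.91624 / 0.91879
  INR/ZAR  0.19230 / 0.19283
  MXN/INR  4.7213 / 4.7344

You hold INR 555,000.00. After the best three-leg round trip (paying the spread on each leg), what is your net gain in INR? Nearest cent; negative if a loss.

Net profit: INR 2,009.60

Best loop INR → MXN → ZAR → INR:
INR 555,000.00 ÷ 4.7344 (buy MXN at ask) = MXN 117,227.10
MXN 117,227.10 × 0.91624 (sell MXN at bid) = ZAR 107,408.16
ZAR 107,408.16 ÷ 0.19283 (buy INR at ask) = INR 557,009.60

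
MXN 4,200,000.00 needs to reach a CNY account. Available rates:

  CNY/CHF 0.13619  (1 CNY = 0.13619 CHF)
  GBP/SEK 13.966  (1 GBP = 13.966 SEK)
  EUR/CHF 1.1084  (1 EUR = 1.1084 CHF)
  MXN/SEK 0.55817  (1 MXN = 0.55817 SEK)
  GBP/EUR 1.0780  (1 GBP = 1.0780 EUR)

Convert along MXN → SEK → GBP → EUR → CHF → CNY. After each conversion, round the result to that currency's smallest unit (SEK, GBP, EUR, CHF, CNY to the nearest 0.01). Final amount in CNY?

MXN 4,200,000.00 × 0.55817 = SEK 2,344,314.00
SEK 2,344,314.00 ÷ 13.966 = GBP 167,858.66
GBP 167,858.66 × 1.0780 = EUR 180,951.64
EUR 180,951.64 × 1.1084 = CHF 200,566.80
CHF 200,566.80 ÷ 0.13619 = CNY 1,472,698.44

CNY 1,472,698.44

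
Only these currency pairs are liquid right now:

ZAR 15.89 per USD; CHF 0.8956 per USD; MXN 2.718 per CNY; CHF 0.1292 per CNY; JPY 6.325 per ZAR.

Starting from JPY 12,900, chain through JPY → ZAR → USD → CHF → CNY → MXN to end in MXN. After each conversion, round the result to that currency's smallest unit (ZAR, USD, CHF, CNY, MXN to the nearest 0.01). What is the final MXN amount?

MXN 2,418.23

JPY 12,900 ÷ 6.325 = ZAR 2,039.53
ZAR 2,039.53 ÷ 15.89 = USD 128.35
USD 128.35 × 0.8956 = CHF 114.95
CHF 114.95 ÷ 0.1292 = CNY 889.71
CNY 889.71 × 2.718 = MXN 2,418.23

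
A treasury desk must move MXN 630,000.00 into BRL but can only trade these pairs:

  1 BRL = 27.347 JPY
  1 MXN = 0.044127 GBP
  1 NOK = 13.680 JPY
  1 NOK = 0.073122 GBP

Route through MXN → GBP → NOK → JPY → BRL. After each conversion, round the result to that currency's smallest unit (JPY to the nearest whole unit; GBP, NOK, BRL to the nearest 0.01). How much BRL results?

BRL 190,183.71

MXN 630,000.00 × 0.044127 = GBP 27,800.01
GBP 27,800.01 ÷ 0.073122 = NOK 380,186.67
NOK 380,186.67 × 13.680 = JPY 5,200,954
JPY 5,200,954 ÷ 27.347 = BRL 190,183.71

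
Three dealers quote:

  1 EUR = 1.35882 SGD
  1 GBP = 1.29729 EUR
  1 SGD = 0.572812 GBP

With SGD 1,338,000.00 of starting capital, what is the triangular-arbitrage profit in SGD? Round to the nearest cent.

Profit: SGD 13,036.93

Profitable loop is SGD → GBP → EUR → SGD:
SGD 1,338,000.00 × 0.572812 = GBP 766,422.46
GBP 766,422.46 × 1.29729 = EUR 994,272.19
EUR 994,272.19 × 1.35882 = SGD 1,351,036.93
Profit = SGD 1,351,036.93 − SGD 1,338,000.00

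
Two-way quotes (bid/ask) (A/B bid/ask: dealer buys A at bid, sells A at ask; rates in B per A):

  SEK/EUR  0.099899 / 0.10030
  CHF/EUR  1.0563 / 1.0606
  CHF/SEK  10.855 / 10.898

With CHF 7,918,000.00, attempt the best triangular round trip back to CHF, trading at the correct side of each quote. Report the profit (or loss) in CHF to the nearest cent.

Net profit: CHF 177,708.15

Best loop CHF → SEK → EUR → CHF:
CHF 7,918,000.00 × 10.855 (sell CHF at bid) = SEK 85,949,890.00
SEK 85,949,890.00 × 0.099899 (sell SEK at bid) = EUR 8,586,308.06
EUR 8,586,308.06 ÷ 1.0606 (buy CHF at ask) = CHF 8,095,708.15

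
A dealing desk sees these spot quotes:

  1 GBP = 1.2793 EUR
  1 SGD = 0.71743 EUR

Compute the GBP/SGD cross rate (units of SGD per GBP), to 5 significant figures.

1 GBP × 1.2793 = 1.2793 EUR
1.2793 EUR ÷ 0.71743 = 1.78317 SGD

GBP/SGD = 1.7832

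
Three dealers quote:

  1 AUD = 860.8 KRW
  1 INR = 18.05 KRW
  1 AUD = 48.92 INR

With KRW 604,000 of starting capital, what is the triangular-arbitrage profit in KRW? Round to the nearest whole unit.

Profitable loop is KRW → AUD → INR → KRW:
KRW 604,000 ÷ 860.8 = AUD 701.67
AUD 701.67 × 48.92 = INR 34,325.84
INR 34,325.84 × 18.05 = KRW 619,581
Profit = KRW 619,581 − KRW 604,000

Profit: KRW 15,581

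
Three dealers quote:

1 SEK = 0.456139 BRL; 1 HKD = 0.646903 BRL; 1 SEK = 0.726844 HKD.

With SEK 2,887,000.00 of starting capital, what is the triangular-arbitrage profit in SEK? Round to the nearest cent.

Profit: SEK 88,979.62

Profitable loop is SEK → HKD → BRL → SEK:
SEK 2,887,000.00 × 0.726844 = HKD 2,098,398.63
HKD 2,098,398.63 × 0.646903 = BRL 1,357,460.37
BRL 1,357,460.37 ÷ 0.456139 = SEK 2,975,979.62
Profit = SEK 2,975,979.62 − SEK 2,887,000.00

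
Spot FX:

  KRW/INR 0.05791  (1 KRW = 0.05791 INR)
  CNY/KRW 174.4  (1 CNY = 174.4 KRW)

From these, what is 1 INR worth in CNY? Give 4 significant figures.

1 INR ÷ 0.05791 = 17.2682 KRW
17.2682 KRW ÷ 174.4 = 0.0990148 CNY

INR/CNY = 0.09901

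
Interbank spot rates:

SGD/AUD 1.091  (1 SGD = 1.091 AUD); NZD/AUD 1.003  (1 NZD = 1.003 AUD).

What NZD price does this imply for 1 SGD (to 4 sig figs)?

SGD/NZD = 1.088

1 SGD × 1.091 = 1.091 AUD
1.091 AUD ÷ 1.003 = 1.08774 NZD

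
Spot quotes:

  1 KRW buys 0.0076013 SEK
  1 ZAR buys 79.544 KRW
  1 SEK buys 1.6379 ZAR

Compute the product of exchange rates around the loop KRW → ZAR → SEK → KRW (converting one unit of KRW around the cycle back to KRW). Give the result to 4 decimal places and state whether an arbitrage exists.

Around KRW → ZAR → SEK → KRW: 1 ÷ 79.544 ÷ 1.6379 ÷ 0.0076013 = 1.009758
Product > 1; profitable direction is KRW → ZAR → SEK → KRW.

1.0098 (arbitrage exists)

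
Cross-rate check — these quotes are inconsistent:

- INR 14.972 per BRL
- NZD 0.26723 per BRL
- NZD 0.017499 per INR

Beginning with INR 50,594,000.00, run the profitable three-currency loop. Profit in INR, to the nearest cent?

Profitable loop is INR → BRL → NZD → INR:
INR 50,594,000.00 ÷ 14.972 = BRL 3,379,241.25
BRL 3,379,241.25 × 0.26723 = NZD 903,034.64
NZD 903,034.64 ÷ 0.017499 = INR 51,604,928.24
Profit = INR 51,604,928.24 − INR 50,594,000.00

Profit: INR 1,010,928.24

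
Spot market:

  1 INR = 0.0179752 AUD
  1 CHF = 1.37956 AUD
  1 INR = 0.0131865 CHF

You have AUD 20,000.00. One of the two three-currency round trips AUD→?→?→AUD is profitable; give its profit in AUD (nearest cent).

Profitable loop is AUD → INR → CHF → AUD:
AUD 20,000.00 ÷ 0.0179752 = INR 1,112,644.09
INR 1,112,644.09 × 0.0131865 = CHF 14,671.88
CHF 14,671.88 × 1.37956 = AUD 20,240.74
Profit = AUD 20,240.74 − AUD 20,000.00

Profit: AUD 240.74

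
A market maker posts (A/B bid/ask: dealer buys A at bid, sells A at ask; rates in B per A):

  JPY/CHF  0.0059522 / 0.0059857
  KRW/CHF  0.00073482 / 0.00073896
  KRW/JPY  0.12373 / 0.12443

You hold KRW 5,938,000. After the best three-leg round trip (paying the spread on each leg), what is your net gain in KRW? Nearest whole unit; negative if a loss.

Best loop KRW → JPY → CHF → KRW:
KRW 5,938,000 × 0.12373 (sell KRW at bid) = JPY 734,709
JPY 734,709 × 0.0059522 (sell JPY at bid) = CHF 4,373.13
CHF 4,373.13 ÷ 0.00073896 (buy KRW at ask) = KRW 5,917,957

Net result: KRW -20,043 (no profitable arbitrage after spreads)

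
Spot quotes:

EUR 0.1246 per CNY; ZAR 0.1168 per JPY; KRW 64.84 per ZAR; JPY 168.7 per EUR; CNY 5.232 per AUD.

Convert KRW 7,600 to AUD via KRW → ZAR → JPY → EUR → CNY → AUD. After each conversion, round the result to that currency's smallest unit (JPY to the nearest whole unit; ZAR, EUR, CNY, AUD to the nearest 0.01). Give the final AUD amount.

KRW 7,600 ÷ 64.84 = ZAR 117.21
ZAR 117.21 ÷ 0.1168 = JPY 1,004
JPY 1,004 ÷ 168.7 = EUR 5.95
EUR 5.95 ÷ 0.1246 = CNY 47.75
CNY 47.75 ÷ 5.232 = AUD 9.13

AUD 9.13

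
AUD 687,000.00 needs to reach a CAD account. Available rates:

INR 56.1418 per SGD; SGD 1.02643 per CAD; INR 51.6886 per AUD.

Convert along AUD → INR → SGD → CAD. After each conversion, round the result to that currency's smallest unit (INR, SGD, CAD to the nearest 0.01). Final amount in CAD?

AUD 687,000.00 × 51.6886 = INR 35,510,068.20
INR 35,510,068.20 ÷ 56.1418 = SGD 632,506.76
SGD 632,506.76 ÷ 1.02643 = CAD 616,220.06

CAD 616,220.06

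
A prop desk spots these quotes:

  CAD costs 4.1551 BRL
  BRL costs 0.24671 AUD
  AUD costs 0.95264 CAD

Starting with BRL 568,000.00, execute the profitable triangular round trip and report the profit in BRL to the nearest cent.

Profit: BRL 13,636.01

Profitable loop is BRL → CAD → AUD → BRL:
BRL 568,000.00 ÷ 4.1551 = CAD 136,699.48
CAD 136,699.48 ÷ 0.95264 = AUD 143,495.42
AUD 143,495.42 ÷ 0.24671 = BRL 581,636.01
Profit = BRL 581,636.01 − BRL 568,000.00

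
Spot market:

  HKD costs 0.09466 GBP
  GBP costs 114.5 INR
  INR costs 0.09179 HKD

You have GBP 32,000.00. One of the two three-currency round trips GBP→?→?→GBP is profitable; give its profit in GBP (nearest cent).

Profit: GBP 164.93

Profitable loop is GBP → HKD → INR → GBP:
GBP 32,000.00 ÷ 0.09466 = HKD 338,051.98
HKD 338,051.98 ÷ 0.09179 = INR 3,682,884.58
INR 3,682,884.58 ÷ 114.5 = GBP 32,164.93
Profit = GBP 32,164.93 − GBP 32,000.00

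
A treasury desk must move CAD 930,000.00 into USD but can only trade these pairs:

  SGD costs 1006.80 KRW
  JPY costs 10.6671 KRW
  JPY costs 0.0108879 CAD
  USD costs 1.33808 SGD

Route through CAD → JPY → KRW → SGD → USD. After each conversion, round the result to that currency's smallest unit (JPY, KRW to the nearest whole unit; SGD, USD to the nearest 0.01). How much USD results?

USD 676,331.95

CAD 930,000.00 ÷ 0.0108879 = JPY 85,415,920
JPY 85,415,920 × 10.6671 = KRW 911,140,160
KRW 911,140,160 ÷ 1006.80 = SGD 904,986.25
SGD 904,986.25 ÷ 1.33808 = USD 676,331.95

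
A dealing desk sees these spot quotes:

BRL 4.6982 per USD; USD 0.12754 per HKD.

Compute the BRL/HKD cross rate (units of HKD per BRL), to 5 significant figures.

BRL/HKD = 1.6689

1 BRL ÷ 4.6982 = 0.212847 USD
0.212847 USD ÷ 0.12754 = 1.66887 HKD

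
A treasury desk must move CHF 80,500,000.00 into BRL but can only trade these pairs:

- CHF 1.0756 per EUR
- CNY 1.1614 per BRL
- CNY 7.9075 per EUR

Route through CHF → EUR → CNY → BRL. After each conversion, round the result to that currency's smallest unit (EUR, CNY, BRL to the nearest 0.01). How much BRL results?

BRL 509,568,373.68

CHF 80,500,000.00 ÷ 1.0756 = EUR 74,841,948.68
EUR 74,841,948.68 × 7.9075 = CNY 591,812,709.19
CNY 591,812,709.19 ÷ 1.1614 = BRL 509,568,373.68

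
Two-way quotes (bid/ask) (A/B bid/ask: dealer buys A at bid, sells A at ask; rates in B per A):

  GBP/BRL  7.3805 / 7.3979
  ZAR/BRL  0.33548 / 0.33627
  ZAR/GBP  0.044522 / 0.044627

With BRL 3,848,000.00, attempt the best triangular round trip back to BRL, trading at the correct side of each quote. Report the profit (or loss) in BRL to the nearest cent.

Best loop BRL → GBP → ZAR → BRL:
BRL 3,848,000.00 ÷ 7.3979 (buy GBP at ask) = GBP 520,147.61
GBP 520,147.61 ÷ 0.044627 (buy ZAR at ask) = ZAR 11,655,446.47
ZAR 11,655,446.47 × 0.33548 (sell ZAR at bid) = BRL 3,910,169.18

Net profit: BRL 62,169.18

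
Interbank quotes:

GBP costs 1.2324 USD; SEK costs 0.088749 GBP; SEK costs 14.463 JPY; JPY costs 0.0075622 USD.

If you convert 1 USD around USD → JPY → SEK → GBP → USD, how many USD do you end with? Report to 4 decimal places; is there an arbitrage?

Around USD → JPY → SEK → GBP → USD: 1 ÷ 0.0075622 ÷ 14.463 × 0.088749 × 1.2324 = 1.000020
Product ≈ 1 (deviation 0.002%, within rounding noise).

1.0000 (no arbitrage)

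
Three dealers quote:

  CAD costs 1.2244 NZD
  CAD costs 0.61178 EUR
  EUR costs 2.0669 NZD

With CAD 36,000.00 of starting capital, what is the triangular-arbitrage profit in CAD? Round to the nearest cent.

Profit: CAD 1,178.68

Profitable loop is CAD → EUR → NZD → CAD:
CAD 36,000.00 × 0.61178 = EUR 22,024.08
EUR 22,024.08 × 2.0669 = NZD 45,521.57
NZD 45,521.57 ÷ 1.2244 = CAD 37,178.68
Profit = CAD 37,178.68 − CAD 36,000.00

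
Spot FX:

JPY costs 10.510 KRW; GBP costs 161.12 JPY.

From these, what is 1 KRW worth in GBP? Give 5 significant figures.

KRW/GBP = 0.00059054

1 KRW ÷ 10.510 = 0.0951475 JPY
0.0951475 JPY ÷ 161.12 = 0.000590538 GBP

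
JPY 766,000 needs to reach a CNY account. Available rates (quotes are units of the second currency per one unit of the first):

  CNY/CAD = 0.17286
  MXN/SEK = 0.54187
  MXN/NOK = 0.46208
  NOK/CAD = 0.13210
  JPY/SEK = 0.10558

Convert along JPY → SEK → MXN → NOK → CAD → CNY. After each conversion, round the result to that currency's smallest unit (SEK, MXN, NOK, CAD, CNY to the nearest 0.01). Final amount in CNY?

CNY 52,703.69

JPY 766,000 × 0.10558 = SEK 80,874.28
SEK 80,874.28 ÷ 0.54187 = MXN 149,250.34
MXN 149,250.34 × 0.46208 = NOK 68,965.60
NOK 68,965.60 × 0.13210 = CAD 9,110.36
CAD 9,110.36 ÷ 0.17286 = CNY 52,703.69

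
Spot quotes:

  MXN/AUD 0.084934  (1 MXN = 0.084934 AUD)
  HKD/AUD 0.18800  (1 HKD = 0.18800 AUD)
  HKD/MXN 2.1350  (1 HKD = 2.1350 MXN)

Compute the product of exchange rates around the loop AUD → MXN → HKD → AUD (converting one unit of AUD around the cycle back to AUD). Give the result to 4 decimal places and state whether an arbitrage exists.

1.0368 (arbitrage exists)

Around AUD → MXN → HKD → AUD: 1 ÷ 0.084934 ÷ 2.1350 × 0.18800 = 1.036760
Product > 1; profitable direction is AUD → MXN → HKD → AUD.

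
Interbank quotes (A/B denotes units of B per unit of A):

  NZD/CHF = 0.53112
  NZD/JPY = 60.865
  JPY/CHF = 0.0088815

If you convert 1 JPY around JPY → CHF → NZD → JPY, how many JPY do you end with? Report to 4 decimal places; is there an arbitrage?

1.0178 (arbitrage exists)

Around JPY → CHF → NZD → JPY: 1 × 0.0088815 ÷ 0.53112 × 60.865 = 1.017797
Product > 1; profitable direction is JPY → CHF → NZD → JPY.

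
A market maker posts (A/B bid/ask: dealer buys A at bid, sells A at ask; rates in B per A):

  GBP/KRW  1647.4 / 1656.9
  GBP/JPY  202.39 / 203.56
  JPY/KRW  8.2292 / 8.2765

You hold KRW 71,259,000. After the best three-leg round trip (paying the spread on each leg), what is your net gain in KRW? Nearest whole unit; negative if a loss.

Net profit: KRW 370,199

Best loop KRW → GBP → JPY → KRW:
KRW 71,259,000 ÷ 1656.9 (buy GBP at ask) = GBP 43,007.42
GBP 43,007.42 × 202.39 (sell GBP at bid) = JPY 8,704,272
JPY 8,704,272 × 8.2292 (sell JPY at bid) = KRW 71,629,199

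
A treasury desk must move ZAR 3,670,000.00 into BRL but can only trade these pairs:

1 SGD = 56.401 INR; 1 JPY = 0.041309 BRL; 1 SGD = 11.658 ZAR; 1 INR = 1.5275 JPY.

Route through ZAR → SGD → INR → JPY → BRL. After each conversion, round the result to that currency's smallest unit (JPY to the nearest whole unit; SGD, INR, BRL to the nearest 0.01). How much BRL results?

ZAR 3,670,000.00 ÷ 11.658 = SGD 314,805.28
SGD 314,805.28 × 56.401 = INR 17,755,332.60
INR 17,755,332.60 × 1.5275 = JPY 27,121,271
JPY 27,121,271 × 0.041309 = BRL 1,120,352.58

BRL 1,120,352.58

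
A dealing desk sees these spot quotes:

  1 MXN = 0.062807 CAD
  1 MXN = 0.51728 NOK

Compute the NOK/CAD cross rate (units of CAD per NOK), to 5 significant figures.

1 NOK ÷ 0.51728 = 1.93319 MXN
1.93319 MXN × 0.062807 = 0.121418 CAD

NOK/CAD = 0.12142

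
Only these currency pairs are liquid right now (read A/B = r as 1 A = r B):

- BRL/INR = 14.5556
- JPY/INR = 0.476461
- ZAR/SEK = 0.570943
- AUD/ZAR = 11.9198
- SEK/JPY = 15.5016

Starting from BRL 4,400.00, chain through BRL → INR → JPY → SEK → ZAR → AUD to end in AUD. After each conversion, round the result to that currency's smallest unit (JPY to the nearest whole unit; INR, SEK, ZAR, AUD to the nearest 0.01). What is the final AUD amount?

BRL 4,400.00 × 14.5556 = INR 64,044.64
INR 64,044.64 ÷ 0.476461 = JPY 134,417
JPY 134,417 ÷ 15.5016 = SEK 8,671.17
SEK 8,671.17 ÷ 0.570943 = ZAR 15,187.45
ZAR 15,187.45 ÷ 11.9198 = AUD 1,274.14

AUD 1,274.14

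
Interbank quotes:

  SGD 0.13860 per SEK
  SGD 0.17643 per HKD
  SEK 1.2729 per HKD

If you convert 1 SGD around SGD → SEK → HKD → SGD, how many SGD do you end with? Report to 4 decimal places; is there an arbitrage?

Around SGD → SEK → HKD → SGD: 1 ÷ 0.13860 ÷ 1.2729 × 0.17643 = 1.000034
Product ≈ 1 (deviation 0.003%, within rounding noise).

1.0000 (no arbitrage)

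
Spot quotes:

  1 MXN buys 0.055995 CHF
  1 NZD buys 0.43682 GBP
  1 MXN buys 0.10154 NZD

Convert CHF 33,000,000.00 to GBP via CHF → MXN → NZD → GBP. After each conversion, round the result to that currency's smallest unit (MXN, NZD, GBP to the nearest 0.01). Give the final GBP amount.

GBP 26,139,926.64

CHF 33,000,000.00 ÷ 0.055995 = MXN 589,338,333.78
MXN 589,338,333.78 × 0.10154 = NZD 59,841,414.41
NZD 59,841,414.41 × 0.43682 = GBP 26,139,926.64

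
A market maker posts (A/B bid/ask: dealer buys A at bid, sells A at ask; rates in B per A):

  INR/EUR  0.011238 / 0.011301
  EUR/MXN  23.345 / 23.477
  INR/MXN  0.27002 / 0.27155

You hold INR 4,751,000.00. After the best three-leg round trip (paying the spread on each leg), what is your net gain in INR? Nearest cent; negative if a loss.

Best loop INR → MXN → EUR → INR:
INR 4,751,000.00 × 0.27002 (sell INR at bid) = MXN 1,282,865.02
MXN 1,282,865.02 ÷ 23.477 (buy EUR at ask) = EUR 54,643.48
EUR 54,643.48 ÷ 0.011301 (buy INR at ask) = INR 4,835,278.44

Net profit: INR 84,278.44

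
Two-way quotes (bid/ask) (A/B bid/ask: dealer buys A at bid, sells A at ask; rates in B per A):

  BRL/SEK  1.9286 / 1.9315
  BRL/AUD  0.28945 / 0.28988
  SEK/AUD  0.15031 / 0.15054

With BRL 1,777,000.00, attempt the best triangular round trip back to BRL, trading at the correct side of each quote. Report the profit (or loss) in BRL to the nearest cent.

Net profit: BRL 48.22

Best loop BRL → SEK → AUD → BRL:
BRL 1,777,000.00 × 1.9286 (sell BRL at bid) = SEK 3,427,122.20
SEK 3,427,122.20 × 0.15031 (sell SEK at bid) = AUD 515,130.74
AUD 515,130.74 ÷ 0.28988 (buy BRL at ask) = BRL 1,777,048.22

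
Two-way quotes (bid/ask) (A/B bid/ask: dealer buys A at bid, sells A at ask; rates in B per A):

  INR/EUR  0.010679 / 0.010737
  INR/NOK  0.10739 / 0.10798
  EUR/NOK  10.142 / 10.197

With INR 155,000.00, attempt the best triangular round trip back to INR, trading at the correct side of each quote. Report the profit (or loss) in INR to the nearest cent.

Best loop INR → EUR → NOK → INR:
INR 155,000.00 × 0.010679 (sell INR at bid) = EUR 1,655.24
EUR 1,655.24 × 10.142 (sell EUR at bid) = NOK 16,787.49
NOK 16,787.49 ÷ 0.10798 (buy INR at ask) = INR 155,468.56

Net profit: INR 468.56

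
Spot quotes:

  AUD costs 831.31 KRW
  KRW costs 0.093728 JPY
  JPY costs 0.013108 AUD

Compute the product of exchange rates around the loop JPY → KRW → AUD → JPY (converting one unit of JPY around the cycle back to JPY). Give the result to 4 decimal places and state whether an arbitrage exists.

Around JPY → KRW → AUD → JPY: 1 ÷ 0.093728 ÷ 831.31 ÷ 0.013108 = 0.979109
Product < 1; profitable direction is JPY → AUD → KRW → JPY.

0.9791 (arbitrage exists)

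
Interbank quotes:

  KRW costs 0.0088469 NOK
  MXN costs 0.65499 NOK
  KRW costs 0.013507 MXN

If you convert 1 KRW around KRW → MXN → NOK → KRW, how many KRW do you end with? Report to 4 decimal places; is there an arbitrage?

Around KRW → MXN → NOK → KRW: 1 × 0.013507 × 0.65499 ÷ 0.0088469 = 1.000006
Product ≈ 1 (deviation 0.001%, within rounding noise).

1.0000 (no arbitrage)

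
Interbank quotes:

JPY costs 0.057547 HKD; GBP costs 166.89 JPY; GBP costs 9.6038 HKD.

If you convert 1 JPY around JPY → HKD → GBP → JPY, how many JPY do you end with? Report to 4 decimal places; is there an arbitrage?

1.0000 (no arbitrage)

Around JPY → HKD → GBP → JPY: 1 × 0.057547 ÷ 9.6038 × 166.89 = 1.000023
Product ≈ 1 (deviation 0.002%, within rounding noise).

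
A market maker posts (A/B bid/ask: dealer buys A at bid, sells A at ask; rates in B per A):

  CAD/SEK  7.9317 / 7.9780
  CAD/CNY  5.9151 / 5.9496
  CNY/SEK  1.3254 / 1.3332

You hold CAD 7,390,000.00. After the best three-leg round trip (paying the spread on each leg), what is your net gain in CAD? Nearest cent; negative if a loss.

Net result: CAD -285.76 (no profitable arbitrage after spreads)

Best loop CAD → SEK → CNY → CAD:
CAD 7,390,000.00 × 7.9317 (sell CAD at bid) = SEK 58,615,263.00
SEK 58,615,263.00 ÷ 1.3332 (buy CNY at ask) = CNY 43,965,843.83
CNY 43,965,843.83 ÷ 5.9496 (buy CAD at ask) = CAD 7,389,714.24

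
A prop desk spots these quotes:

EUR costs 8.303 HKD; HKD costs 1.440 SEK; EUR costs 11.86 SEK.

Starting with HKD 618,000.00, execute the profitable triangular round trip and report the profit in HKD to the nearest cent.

Profitable loop is HKD → SEK → EUR → HKD:
HKD 618,000.00 × 1.440 = SEK 889,920.00
SEK 889,920.00 ÷ 11.86 = EUR 75,035.41
EUR 75,035.41 × 8.303 = HKD 623,019.04
Profit = HKD 623,019.04 − HKD 618,000.00

Profit: HKD 5,019.04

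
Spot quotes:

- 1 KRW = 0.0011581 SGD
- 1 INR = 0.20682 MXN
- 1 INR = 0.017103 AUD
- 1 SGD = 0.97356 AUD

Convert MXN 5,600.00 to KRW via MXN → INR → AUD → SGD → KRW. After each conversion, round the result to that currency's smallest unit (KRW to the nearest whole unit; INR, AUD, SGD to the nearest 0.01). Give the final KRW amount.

KRW 410,733

MXN 5,600.00 ÷ 0.20682 = INR 27,076.69
INR 27,076.69 × 0.017103 = AUD 463.09
AUD 463.09 ÷ 0.97356 = SGD 475.67
SGD 475.67 ÷ 0.0011581 = KRW 410,733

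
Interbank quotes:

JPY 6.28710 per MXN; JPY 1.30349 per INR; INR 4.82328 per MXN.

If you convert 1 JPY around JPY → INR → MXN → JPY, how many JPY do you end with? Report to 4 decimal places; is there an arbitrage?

1.0000 (no arbitrage)

Around JPY → INR → MXN → JPY: 1 ÷ 1.30349 ÷ 4.82328 × 6.28710 = 1.000000
Product ≈ 1 (deviation 0.000%, within rounding noise).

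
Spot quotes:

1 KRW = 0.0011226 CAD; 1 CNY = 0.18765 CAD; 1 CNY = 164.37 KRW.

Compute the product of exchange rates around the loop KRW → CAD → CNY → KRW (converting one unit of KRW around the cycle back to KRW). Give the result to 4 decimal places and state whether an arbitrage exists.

0.9833 (arbitrage exists)

Around KRW → CAD → CNY → KRW: 1 × 0.0011226 ÷ 0.18765 × 164.37 = 0.983329
Product < 1; profitable direction is KRW → CNY → CAD → KRW.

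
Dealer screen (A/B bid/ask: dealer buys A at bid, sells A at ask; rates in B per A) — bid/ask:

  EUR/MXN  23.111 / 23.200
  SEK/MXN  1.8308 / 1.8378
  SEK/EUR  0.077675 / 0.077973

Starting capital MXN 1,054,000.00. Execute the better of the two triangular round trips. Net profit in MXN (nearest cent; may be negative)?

Net profit: MXN 12,717.17

Best loop MXN → EUR → SEK → MXN:
MXN 1,054,000.00 ÷ 23.200 (buy EUR at ask) = EUR 45,431.03
EUR 45,431.03 ÷ 0.077973 (buy SEK at ask) = SEK 582,650.85
SEK 582,650.85 × 1.8308 (sell SEK at bid) = MXN 1,066,717.17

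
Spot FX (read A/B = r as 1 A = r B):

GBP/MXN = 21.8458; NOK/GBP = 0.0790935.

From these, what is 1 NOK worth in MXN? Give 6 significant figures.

NOK/MXN = 1.72786

1 NOK × 0.0790935 = 0.0790935 GBP
0.0790935 GBP × 21.8458 = 1.72786 MXN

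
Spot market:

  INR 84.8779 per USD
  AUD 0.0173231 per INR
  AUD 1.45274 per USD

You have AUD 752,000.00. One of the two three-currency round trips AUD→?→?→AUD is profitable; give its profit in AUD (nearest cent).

Profitable loop is AUD → USD → INR → AUD:
AUD 752,000.00 ÷ 1.45274 = USD 517,642.52
USD 517,642.52 × 84.8779 = INR 43,936,410.37
INR 43,936,410.37 × 0.0173231 = AUD 761,114.83
Profit = AUD 761,114.83 − AUD 752,000.00

Profit: AUD 9,114.83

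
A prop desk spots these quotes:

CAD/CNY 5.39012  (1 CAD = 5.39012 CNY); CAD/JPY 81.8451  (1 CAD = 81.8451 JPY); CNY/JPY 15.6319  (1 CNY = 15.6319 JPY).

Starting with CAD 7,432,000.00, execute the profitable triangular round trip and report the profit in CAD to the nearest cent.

Profit: CAD 219,088.39

Profitable loop is CAD → CNY → JPY → CAD:
CAD 7,432,000.00 × 5.39012 = CNY 40,059,371.84
CNY 40,059,371.84 × 15.6319 = JPY 626,204,095
JPY 626,204,095 ÷ 81.8451 = CAD 7,651,088.39
Profit = CAD 7,651,088.39 − CAD 7,432,000.00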